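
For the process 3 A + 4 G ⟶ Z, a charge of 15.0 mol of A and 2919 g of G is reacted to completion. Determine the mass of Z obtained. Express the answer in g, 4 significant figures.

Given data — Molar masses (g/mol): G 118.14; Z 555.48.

2777 g

n(A) = 15.00 mol
n(G) = 2919 / 118.14 = 24.71 mol
n/ν → A: 5.000, G: 6.178; A is limiting.
n(Z) = (1/3) × 15.00 = 5.000 mol
mass = 5.000 × 555.48 = 2777 g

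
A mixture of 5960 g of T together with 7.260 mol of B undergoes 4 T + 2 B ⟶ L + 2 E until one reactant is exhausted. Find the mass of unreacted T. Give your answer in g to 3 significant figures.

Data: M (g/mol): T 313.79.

1400 g

n(T) = 5960 / 313.79 = 18.99 mol
n(B) = 7.260 mol
n/ν for T = 18.99/4 = 4.748
n/ν for B = 7.260/2 = 3.630
Smallest n/ν is B → limiting reagent.
T consumed = (4/2) × 7.260 = 14.52 mol
T remaining = 18.99 − 14.52 = 4.470 mol
mass = 4.470 × 313.79 = 1403 g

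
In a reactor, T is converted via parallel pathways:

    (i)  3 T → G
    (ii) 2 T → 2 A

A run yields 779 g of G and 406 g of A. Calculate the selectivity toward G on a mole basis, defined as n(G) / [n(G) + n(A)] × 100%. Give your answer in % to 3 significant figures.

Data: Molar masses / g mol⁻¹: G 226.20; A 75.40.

n(G) = 779 / 226.20 = 3.444 mol
n(A) = 406 / 75.40 = 5.385 mol
selectivity = 3.444/(3.444+5.385) × 100 = 39.01 %

39.0 %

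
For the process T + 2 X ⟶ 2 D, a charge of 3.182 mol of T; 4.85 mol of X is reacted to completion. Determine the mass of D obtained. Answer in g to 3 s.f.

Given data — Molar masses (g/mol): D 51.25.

n(T) = 3.182 mol
n(X) = 4.850 mol
n/ν for T = 3.182/1 = 3.182
n/ν for X = 4.850/2 = 2.425
Smallest n/ν is X → limiting reagent.
n(D) = (2/2) × 4.850 = 4.850 mol
mass = 4.850 × 51.25 = 248.6 g

249 g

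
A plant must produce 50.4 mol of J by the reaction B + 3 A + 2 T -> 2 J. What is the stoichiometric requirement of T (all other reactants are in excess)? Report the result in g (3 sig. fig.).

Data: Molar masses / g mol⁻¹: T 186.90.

n(J) = 50.40 mol
n(T) = (2/2) × 50.40 = 50.40 mol
mass = 50.40 × 186.90 = 9420 g

9420 g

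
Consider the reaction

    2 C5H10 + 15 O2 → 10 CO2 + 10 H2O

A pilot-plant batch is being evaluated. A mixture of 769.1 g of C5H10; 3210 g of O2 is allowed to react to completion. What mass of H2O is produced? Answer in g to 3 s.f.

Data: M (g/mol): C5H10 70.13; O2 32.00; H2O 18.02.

988 g

n(C5H10) = 769.1 / 70.13 = 10.97 mol
n(O2) = 3210 / 32.00 = 100.3 mol
n/ν → C5H10: 5.485, O2: 6.687; C5H10 is limiting.
n(H2O) = (10/2) × 10.97 = 54.85 mol
mass = 54.85 × 18.02 = 988.4 g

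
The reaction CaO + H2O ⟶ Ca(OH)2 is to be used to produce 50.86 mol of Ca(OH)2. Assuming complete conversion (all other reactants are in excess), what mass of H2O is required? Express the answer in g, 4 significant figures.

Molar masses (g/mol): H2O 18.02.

916.5 g

n(Ca(OH)2) = 50.86 mol
n(H2O) = (1/1) × 50.86 = 50.86 mol
mass = 50.86 × 18.02 = 916.5 g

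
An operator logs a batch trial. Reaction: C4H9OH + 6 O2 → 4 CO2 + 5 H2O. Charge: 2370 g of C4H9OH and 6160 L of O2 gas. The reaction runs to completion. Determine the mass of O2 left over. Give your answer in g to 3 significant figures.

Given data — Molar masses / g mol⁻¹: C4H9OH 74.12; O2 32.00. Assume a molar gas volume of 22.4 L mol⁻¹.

n(C4H9OH) = 2370 / 74.12 = 31.98 mol
n(O2) = 6160 / 22.4 = 275.0 mol
n/ν for C4H9OH = 31.98/1 = 31.98
n/ν for O2 = 275.0/6 = 45.83
Smallest n/ν is C4H9OH → limiting reagent.
O2 consumed = (6/1) × 31.98 = 191.9 mol
O2 remaining = 275.0 − 191.9 = 83.10 mol
mass = 83.10 × 32.00 = 2659 g

2660 g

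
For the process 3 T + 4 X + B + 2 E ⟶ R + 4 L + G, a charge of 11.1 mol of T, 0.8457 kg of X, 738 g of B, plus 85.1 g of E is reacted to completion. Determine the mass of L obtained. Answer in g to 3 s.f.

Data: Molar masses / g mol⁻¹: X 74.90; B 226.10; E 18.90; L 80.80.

728 g

n(T) = 11.10 mol
n(X) = 0.8457×1000 / 74.90 = 11.29 mol
n(B) = 738.0 / 226.10 = 3.264 mol
n(E) = 85.10 / 18.90 = 4.503 mol
n/ν for T = 11.10/3 = 3.700
n/ν for X = 11.29/4 = 2.823
n/ν for B = 3.264/1 = 3.264
n/ν for E = 4.503/2 = 2.252
Smallest n/ν is E → limiting reagent.
n(L) = (4/2) × 4.503 = 9.006 mol
mass = 9.006 × 80.80 = 727.7 g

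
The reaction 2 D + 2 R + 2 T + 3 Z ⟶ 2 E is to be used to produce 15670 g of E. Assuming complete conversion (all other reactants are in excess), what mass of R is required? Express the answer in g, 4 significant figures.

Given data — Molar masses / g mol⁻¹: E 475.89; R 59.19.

1949 g

n(E) = 15670 / 475.89 = 32.93 mol
n(R) = (2/2) × 32.93 = 32.93 mol
mass = 32.93 × 59.19 = 1949 g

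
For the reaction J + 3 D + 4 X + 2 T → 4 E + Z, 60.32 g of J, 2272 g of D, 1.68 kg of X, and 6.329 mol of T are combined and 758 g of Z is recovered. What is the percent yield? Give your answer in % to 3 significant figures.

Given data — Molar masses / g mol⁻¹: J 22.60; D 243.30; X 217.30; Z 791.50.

n(J) = 60.32 / 22.60 = 2.669 mol
n(D) = 2272 / 243.30 = 9.338 mol
n(X) = 1.680×1000 / 217.30 = 7.731 mol
n(T) = 6.329 mol
n/ν for J = 2.669/1 = 2.669
n/ν for D = 9.338/3 = 3.113
n/ν for X = 7.731/4 = 1.933
n/ν for T = 6.329/2 = 3.165
Smallest n/ν is X → limiting reagent.
theoretical n(Z) = (1/4) × 7.731 = 1.933 mol → 1530 g
% yield = 758 / 1530 × 100 = 49.54 %

49.5 %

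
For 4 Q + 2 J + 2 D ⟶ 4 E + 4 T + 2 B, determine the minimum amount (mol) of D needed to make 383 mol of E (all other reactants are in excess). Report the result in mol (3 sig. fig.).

n(E) = 383.0 mol
n(D) = (2/4) × 383.0 = 191.5 mol

192 mol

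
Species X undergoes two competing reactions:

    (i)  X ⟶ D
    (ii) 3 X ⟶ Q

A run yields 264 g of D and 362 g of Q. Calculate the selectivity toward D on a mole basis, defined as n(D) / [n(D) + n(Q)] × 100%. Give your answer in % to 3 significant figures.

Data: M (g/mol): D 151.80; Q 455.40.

68.6 %

n(D) = 264 / 151.80 = 1.739 mol
n(Q) = 362 / 455.40 = 0.7949 mol
selectivity = 1.739/(1.739+0.7949) × 100 = 68.63 %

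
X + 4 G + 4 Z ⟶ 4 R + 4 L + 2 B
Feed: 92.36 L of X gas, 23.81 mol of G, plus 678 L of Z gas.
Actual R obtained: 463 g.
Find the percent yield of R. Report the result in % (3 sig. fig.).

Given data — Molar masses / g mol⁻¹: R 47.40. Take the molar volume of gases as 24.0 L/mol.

63.5 %

n(X) = 92.36 / 24.0 = 3.848 mol
n(G) = 23.81 mol
n(Z) = 678.0 / 24.0 = 28.25 mol
n/ν for X = 3.848/1 = 3.848
n/ν for G = 23.81/4 = 5.953
n/ν for Z = 28.25/4 = 7.063
Smallest n/ν is X → limiting reagent.
theoretical n(R) = (4/1) × 3.848 = 15.39 mol → 729.5 g
% yield = 463 / 729.5 × 100 = 63.47 %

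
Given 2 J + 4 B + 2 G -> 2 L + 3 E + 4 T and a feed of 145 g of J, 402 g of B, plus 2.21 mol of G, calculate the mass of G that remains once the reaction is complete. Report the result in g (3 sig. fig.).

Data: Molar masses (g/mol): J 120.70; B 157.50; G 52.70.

n(J) = 145.0 / 120.70 = 1.201 mol
n(B) = 402.0 / 157.50 = 2.552 mol
n(G) = 2.210 mol
n/ν for J = 1.201/2 = 0.6005
n/ν for B = 2.552/4 = 0.6380
n/ν for G = 2.210/2 = 1.105
Smallest n/ν is J → limiting reagent.
G consumed = (2/2) × 1.201 = 1.201 mol
G remaining = 2.210 − 1.201 = 1.009 mol
mass = 1.009 × 52.70 = 53.17 g

53.2 g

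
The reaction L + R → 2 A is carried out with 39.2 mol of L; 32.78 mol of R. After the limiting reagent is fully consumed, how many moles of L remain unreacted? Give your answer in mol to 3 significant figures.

n(L) = 39.20 mol
n(R) = 32.78 mol
n/ν → L: 39.20, R: 32.78; R is limiting.
L consumed = (1/1) × 32.78 = 32.78 mol
L remaining = 39.20 − 32.78 = 6.420 mol

6.42 mol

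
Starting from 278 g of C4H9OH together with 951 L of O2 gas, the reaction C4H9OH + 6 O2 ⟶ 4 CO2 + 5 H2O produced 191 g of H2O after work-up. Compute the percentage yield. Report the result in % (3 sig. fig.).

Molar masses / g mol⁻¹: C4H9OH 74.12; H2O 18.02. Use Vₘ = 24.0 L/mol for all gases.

n(C4H9OH) = 278.0 / 74.12 = 3.751 mol
n(O2) = 951.0 / 24.0 = 39.63 mol
n/ν → C4H9OH: 3.751, O2: 6.605; C4H9OH is limiting.
theoretical n(H2O) = (5/1) × 3.751 = 18.76 mol → 338.1 g
% yield = 191 / 338.1 × 100 = 56.49 %

56.5 %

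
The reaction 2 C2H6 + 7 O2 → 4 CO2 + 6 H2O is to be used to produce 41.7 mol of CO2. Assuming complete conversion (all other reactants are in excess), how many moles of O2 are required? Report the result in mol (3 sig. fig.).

n(CO2) = 41.70 mol
n(O2) = (7/4) × 41.70 = 72.98 mol

73.0 mol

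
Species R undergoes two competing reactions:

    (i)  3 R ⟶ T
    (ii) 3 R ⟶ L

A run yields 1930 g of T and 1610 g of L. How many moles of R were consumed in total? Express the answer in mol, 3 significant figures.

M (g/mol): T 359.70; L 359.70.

n(T) = 1930 / 359.70 = 5.366 mol
n(L) = 1610 / 359.70 = 4.476 mol
n(R) via (i) = (3/1)×5.366 = 16.10 mol
n(R) via (ii) = (3/1)×4.476 = 13.43 mol
total n(R) = 16.10 + 13.43 = 29.53 mol

29.5 mol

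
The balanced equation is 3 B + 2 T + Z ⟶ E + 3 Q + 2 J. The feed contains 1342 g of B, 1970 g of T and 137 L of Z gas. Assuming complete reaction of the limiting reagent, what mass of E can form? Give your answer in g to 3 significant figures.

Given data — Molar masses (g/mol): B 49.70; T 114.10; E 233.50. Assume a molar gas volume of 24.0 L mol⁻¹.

n(B) = 1342 / 49.70 = 27.00 mol
n(T) = 1970 / 114.10 = 17.27 mol
n(Z) = 137.0 / 24.0 = 5.708 mol
n/ν → B: 9.000, T: 8.635, Z: 5.708; Z is limiting.
n(E) = (1/1) × 5.708 = 5.708 mol
mass = 5.708 × 233.50 = 1333 g

1330 g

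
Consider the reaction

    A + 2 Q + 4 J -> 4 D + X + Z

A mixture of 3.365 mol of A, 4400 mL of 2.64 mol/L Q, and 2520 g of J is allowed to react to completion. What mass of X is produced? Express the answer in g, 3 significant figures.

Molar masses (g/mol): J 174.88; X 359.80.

n(A) = 3.365 mol
n(Q) = 2.64 × 4400/1000 = 11.62 mol
n(J) = 2520 / 174.88 = 14.41 mol
n/ν for A = 3.365/1 = 3.365
n/ν for Q = 11.62/2 = 5.810
n/ν for J = 14.41/4 = 3.603
Smallest n/ν is A → limiting reagent.
n(X) = (1/1) × 3.365 = 3.365 mol
mass = 3.365 × 359.80 = 1211 g

1210 g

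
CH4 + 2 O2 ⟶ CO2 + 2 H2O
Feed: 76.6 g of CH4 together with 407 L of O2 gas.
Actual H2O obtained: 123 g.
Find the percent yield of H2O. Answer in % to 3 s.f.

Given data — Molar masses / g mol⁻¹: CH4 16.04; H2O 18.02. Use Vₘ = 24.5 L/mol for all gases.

n(CH4) = 76.60 / 16.04 = 4.776 mol
n(O2) = 407.0 / 24.5 = 16.61 mol
n/ν for CH4 = 4.776/1 = 4.776
n/ν for O2 = 16.61/2 = 8.305
Smallest n/ν is CH4 → limiting reagent.
theoretical n(H2O) = (2/1) × 4.776 = 9.552 mol → 172.1 g
% yield = 123 / 172.1 × 100 = 71.47 %

71.5 %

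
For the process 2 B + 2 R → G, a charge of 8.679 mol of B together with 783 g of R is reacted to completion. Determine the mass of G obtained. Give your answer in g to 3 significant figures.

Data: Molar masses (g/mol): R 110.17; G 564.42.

n(B) = 8.679 mol
n(R) = 783.0 / 110.17 = 7.107 mol
n/ν for B = 8.679/2 = 4.340
n/ν for R = 7.107/2 = 3.554
Smallest n/ν is R → limiting reagent.
n(G) = (1/2) × 7.107 = 3.554 mol
mass = 3.554 × 564.42 = 2006 g

2010 g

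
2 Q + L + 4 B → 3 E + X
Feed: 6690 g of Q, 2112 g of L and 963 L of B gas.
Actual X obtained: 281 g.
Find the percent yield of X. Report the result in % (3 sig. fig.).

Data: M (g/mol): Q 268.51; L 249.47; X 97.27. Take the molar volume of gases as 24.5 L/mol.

n(Q) = 6690 / 268.51 = 24.92 mol
n(L) = 2112 / 249.47 = 8.466 mol
n(B) = 963.0 / 24.5 = 39.31 mol
n/ν → Q: 12.46, L: 8.466, B: 9.828; L is limiting.
theoretical n(X) = (1/1) × 8.466 = 8.466 mol → 823.5 g
% yield = 281 / 823.5 × 100 = 34.12 %

34.1 %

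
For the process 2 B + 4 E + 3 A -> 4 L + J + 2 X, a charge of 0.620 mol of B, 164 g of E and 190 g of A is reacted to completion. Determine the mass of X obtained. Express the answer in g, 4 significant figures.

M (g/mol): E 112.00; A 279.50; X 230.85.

n(B) = 0.6200 mol
n(E) = 164.0 / 112.00 = 1.464 mol
n(A) = 190.0 / 279.50 = 0.6798 mol
n/ν for B = 0.6200/2 = 0.3100
n/ν for E = 1.464/4 = 0.3660
n/ν for A = 0.6798/3 = 0.2266
Smallest n/ν is A → limiting reagent.
n(X) = (2/3) × 0.6798 = 0.4532 mol
mass = 0.4532 × 230.85 = 104.6 g

104.6 g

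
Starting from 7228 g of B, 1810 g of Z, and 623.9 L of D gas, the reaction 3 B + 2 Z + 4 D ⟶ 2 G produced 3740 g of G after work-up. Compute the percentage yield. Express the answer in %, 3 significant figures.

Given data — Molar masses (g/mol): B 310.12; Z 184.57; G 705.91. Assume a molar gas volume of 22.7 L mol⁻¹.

54.0 %

n(B) = 7228 / 310.12 = 23.31 mol
n(Z) = 1810 / 184.57 = 9.807 mol
n(D) = 623.9 / 22.7 = 27.48 mol
n/ν for B = 23.31/3 = 7.770
n/ν for Z = 9.807/2 = 4.904
n/ν for D = 27.48/4 = 6.870
Smallest n/ν is Z → limiting reagent.
theoretical n(G) = (2/2) × 9.807 = 9.807 mol → 6923 g
% yield = 3740 / 6923 × 100 = 54.02 %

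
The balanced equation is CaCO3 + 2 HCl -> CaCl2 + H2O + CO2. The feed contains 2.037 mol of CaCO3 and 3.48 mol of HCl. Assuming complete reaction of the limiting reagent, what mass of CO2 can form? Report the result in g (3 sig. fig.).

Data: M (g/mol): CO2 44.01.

76.6 g

n(CaCO3) = 2.037 mol
n(HCl) = 3.480 mol
n/ν for CaCO3 = 2.037/1 = 2.037
n/ν for HCl = 3.480/2 = 1.740
Smallest n/ν is HCl → limiting reagent.
n(CO2) = (1/2) × 3.480 = 1.740 mol
mass = 1.740 × 44.01 = 76.58 g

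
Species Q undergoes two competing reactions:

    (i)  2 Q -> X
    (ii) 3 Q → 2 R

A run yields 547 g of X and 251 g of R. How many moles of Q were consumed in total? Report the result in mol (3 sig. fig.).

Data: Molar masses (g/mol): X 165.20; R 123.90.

9.66 mol

n(X) = 547 / 165.20 = 3.311 mol
n(R) = 251 / 123.90 = 2.026 mol
n(Q) via (i) = (2/1)×3.311 = 6.622 mol
n(Q) via (ii) = (3/2)×2.026 = 3.039 mol
total n(Q) = 6.622 + 3.039 = 9.661 mol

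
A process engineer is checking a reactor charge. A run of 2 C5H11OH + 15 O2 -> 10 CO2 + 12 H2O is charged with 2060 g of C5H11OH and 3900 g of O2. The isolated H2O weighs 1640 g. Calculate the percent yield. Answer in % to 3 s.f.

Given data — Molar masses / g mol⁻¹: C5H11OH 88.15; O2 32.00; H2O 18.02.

n(C5H11OH) = 2060 / 88.15 = 23.37 mol
n(O2) = 3900 / 32.00 = 121.9 mol
n/ν for C5H11OH = 23.37/2 = 11.69
n/ν for O2 = 121.9/15 = 8.127
Smallest n/ν is O2 → limiting reagent.
theoretical n(H2O) = (12/15) × 121.9 = 97.52 mol → 1757 g
% yield = 1640 / 1757 × 100 = 93.34 %

93.3 %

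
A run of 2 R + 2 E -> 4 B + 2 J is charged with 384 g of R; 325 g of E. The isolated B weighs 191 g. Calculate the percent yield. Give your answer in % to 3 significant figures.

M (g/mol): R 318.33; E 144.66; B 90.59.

87.4 %

n(R) = 384.0 / 318.33 = 1.206 mol
n(E) = 325.0 / 144.66 = 2.247 mol
n/ν for R = 1.206/2 = 0.6030
n/ν for E = 2.247/2 = 1.124
Smallest n/ν is R → limiting reagent.
theoretical n(B) = (4/2) × 1.206 = 2.412 mol → 218.5 g
% yield = 191 / 218.5 × 100 = 87.41 %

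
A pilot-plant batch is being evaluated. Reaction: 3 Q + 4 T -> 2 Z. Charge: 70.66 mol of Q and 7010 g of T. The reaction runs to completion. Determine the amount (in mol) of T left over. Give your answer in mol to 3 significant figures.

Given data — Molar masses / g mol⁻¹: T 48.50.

n(Q) = 70.66 mol
n(T) = 7010 / 48.50 = 144.5 mol
n/ν → Q: 23.55, T: 36.13; Q is limiting.
T consumed = (4/3) × 70.66 = 94.21 mol
T remaining = 144.5 − 94.21 = 50.29 mol

50.3 mol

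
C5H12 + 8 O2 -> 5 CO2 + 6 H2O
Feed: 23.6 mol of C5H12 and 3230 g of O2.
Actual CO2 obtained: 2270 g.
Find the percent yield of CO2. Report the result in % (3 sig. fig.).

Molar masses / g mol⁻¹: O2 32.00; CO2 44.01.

n(C5H12) = 23.60 mol
n(O2) = 3230 / 32.00 = 100.9 mol
n/ν → C5H12: 23.60, O2: 12.61; O2 is limiting.
theoretical n(CO2) = (5/8) × 100.9 = 63.06 mol → 2775 g
% yield = 2270 / 2775 × 100 = 81.80 %

81.8 %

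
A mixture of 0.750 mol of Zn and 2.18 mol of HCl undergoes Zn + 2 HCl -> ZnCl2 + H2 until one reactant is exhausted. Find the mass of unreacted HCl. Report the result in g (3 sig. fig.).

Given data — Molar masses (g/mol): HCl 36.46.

n(Zn) = 0.7500 mol
n(HCl) = 2.180 mol
n/ν for Zn = 0.7500/1 = 0.7500
n/ν for HCl = 2.180/2 = 1.090
Smallest n/ν is Zn → limiting reagent.
HCl consumed = (2/1) × 0.7500 = 1.500 mol
HCl remaining = 2.180 − 1.500 = 0.6800 mol
mass = 0.6800 × 36.46 = 24.79 g

24.8 g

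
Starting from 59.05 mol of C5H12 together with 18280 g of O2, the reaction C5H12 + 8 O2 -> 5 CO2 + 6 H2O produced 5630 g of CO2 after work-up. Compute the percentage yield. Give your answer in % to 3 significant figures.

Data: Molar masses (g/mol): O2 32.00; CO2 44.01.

43.3 %

n(C5H12) = 59.05 mol
n(O2) = 18280 / 32.00 = 571.3 mol
n/ν → C5H12: 59.05, O2: 71.41; C5H12 is limiting.
theoretical n(CO2) = (5/1) × 59.05 = 295.3 mol → 13000 g
% yield = 5630 / 13000 × 100 = 43.31 %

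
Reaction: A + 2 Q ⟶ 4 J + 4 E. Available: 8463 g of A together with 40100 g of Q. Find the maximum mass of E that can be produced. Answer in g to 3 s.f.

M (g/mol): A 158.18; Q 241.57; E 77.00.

16500 g

n(A) = 8463 / 158.18 = 53.50 mol
n(Q) = 40100 / 241.57 = 166.0 mol
n/ν for A = 53.50/1 = 53.50
n/ν for Q = 166.0/2 = 83.00
Smallest n/ν is A → limiting reagent.
n(E) = (4/1) × 53.50 = 214.0 mol
mass = 214.0 × 77.00 = 16480 g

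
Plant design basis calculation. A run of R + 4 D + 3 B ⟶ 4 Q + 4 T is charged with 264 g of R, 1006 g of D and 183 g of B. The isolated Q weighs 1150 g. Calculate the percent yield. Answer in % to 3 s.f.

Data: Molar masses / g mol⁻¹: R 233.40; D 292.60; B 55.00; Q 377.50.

88.6 %

n(R) = 264.0 / 233.40 = 1.131 mol
n(D) = 1006 / 292.60 = 3.438 mol
n(B) = 183.0 / 55.00 = 3.327 mol
n/ν for R = 1.131/1 = 1.131
n/ν for D = 3.438/4 = 0.8595
n/ν for B = 3.327/3 = 1.109
Smallest n/ν is D → limiting reagent.
theoretical n(Q) = (4/4) × 3.438 = 3.438 mol → 1298 g
% yield = 1150 / 1298 × 100 = 88.60 %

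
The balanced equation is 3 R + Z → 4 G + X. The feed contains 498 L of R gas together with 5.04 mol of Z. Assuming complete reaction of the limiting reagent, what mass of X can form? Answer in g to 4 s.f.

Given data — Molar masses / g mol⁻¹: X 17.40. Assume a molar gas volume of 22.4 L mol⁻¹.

87.70 g

n(R) = 498.0 / 22.4 = 22.23 mol
n(Z) = 5.040 mol
n/ν for R = 22.23/3 = 7.410
n/ν for Z = 5.040/1 = 5.040
Smallest n/ν is Z → limiting reagent.
n(X) = (1/1) × 5.040 = 5.040 mol
mass = 5.040 × 17.40 = 87.70 g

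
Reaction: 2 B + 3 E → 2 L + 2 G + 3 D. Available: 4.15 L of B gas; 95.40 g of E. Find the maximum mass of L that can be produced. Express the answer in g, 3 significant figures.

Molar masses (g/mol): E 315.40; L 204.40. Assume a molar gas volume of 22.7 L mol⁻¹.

n(B) = 4.150 / 22.7 = 0.1828 mol
n(E) = 95.40 / 315.40 = 0.3025 mol
n/ν → B: 0.09140, E: 0.1008; B is limiting.
n(L) = (2/2) × 0.1828 = 0.1828 mol
mass = 0.1828 × 204.40 = 37.36 g

37.4 g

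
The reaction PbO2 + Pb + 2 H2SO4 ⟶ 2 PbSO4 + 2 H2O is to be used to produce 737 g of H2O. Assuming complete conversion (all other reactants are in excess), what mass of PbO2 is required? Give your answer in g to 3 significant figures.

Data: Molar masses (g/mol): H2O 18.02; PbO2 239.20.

4890 g

n(H2O) = 737 / 18.02 = 40.90 mol
n(PbO2) = (1/2) × 40.90 = 20.45 mol
mass = 20.45 × 239.20 = 4892 g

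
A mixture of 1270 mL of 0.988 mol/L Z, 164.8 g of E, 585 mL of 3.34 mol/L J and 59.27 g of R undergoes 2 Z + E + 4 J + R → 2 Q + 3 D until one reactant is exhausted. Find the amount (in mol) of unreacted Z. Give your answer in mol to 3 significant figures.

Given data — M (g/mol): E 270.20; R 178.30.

0.590 mol

n(Z) = 0.988 × 1270/1000 = 1.255 mol
n(E) = 164.8 / 270.20 = 0.6099 mol
n(J) = 3.34 × 585.0/1000 = 1.954 mol
n(R) = 59.27 / 178.30 = 0.3324 mol
n/ν for Z = 1.255/2 = 0.6275
n/ν for E = 0.6099/1 = 0.6099
n/ν for J = 1.954/4 = 0.4885
n/ν for R = 0.3324/1 = 0.3324
Smallest n/ν is R → limiting reagent.
Z consumed = (2/1) × 0.3324 = 0.6648 mol
Z remaining = 1.255 − 0.6648 = 0.5902 mol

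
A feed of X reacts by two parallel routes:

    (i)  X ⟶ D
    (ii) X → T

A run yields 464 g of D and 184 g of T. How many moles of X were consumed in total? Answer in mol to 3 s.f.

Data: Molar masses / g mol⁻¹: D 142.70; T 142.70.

n(D) = 464 / 142.70 = 3.252 mol
n(T) = 184 / 142.70 = 1.289 mol
n(X) via (i) = (1/1)×3.252 = 3.252 mol
n(X) via (ii) = (1/1)×1.289 = 1.289 mol
total n(X) = 3.252 + 1.289 = 4.541 mol

4.54 mol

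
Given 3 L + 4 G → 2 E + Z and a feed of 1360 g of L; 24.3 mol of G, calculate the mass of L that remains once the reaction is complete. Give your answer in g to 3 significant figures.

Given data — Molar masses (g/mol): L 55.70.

n(L) = 1360 / 55.70 = 24.42 mol
n(G) = 24.30 mol
n/ν for L = 24.42/3 = 8.140
n/ν for G = 24.30/4 = 6.075
Smallest n/ν is G → limiting reagent.
L consumed = (3/4) × 24.30 = 18.23 mol
L remaining = 24.42 − 18.23 = 6.190 mol
mass = 6.190 × 55.70 = 344.8 g

345 g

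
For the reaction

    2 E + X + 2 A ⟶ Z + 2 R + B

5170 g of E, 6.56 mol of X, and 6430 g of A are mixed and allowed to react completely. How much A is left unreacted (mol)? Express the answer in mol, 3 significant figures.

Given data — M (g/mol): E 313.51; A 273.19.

n(E) = 5170 / 313.51 = 16.49 mol
n(X) = 6.560 mol
n(A) = 6430 / 273.19 = 23.54 mol
n/ν → E: 8.245, X: 6.560, A: 11.77; X is limiting.
A consumed = (2/1) × 6.560 = 13.12 mol
A remaining = 23.54 − 13.12 = 10.42 mol

10.4 mol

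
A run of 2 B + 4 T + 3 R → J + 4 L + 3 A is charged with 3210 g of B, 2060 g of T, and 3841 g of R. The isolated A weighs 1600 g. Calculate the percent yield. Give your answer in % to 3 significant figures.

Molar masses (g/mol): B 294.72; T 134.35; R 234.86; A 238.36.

n(B) = 3210 / 294.72 = 10.89 mol
n(T) = 2060 / 134.35 = 15.33 mol
n(R) = 3841 / 234.86 = 16.35 mol
n/ν for B = 10.89/2 = 5.445
n/ν for T = 15.33/4 = 3.833
n/ν for R = 16.35/3 = 5.450
Smallest n/ν is T → limiting reagent.
theoretical n(A) = (3/4) × 15.33 = 11.50 mol → 2741 g
% yield = 1600 / 2741 × 100 = 58.37 %

58.4 %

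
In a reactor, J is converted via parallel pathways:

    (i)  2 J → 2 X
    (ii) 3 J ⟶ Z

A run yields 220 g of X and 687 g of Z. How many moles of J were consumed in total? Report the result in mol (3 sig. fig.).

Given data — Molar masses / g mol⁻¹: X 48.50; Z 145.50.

n(X) = 220 / 48.50 = 4.536 mol
n(Z) = 687 / 145.50 = 4.722 mol
n(J) via (i) = (2/2)×4.536 = 4.536 mol
n(J) via (ii) = (3/1)×4.722 = 14.17 mol
total n(J) = 4.536 + 14.17 = 18.71 mol

18.7 mol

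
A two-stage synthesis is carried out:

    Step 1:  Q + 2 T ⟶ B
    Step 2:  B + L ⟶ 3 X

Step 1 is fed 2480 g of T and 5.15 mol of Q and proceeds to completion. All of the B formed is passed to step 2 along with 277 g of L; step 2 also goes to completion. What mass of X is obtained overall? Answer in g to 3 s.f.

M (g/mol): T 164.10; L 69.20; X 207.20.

2490 g

Step 1:
n(T) = 2480 / 164.10 = 15.11 mol
n(Q) = 5.150 mol
n/ν for T = 15.11/2 = 7.555
n/ν for Q = 5.150/1 = 5.150
Smallest n/ν is Q → limiting reagent.
n(B) produced = (1/1) × 5.150 = 5.150 mol
Step 2:
n(B) available = 5.150 mol
n(L) = 277.0 / 69.20 = 4.003 mol
n/ν for B = 5.150/1 = 5.150
n/ν for L = 4.003/1 = 4.003
Smallest n/ν is L → limiting reagent.
n(X) = (3/1) × 4.003 = 12.01 mol
mass = 12.01 × 207.20 = 2488 g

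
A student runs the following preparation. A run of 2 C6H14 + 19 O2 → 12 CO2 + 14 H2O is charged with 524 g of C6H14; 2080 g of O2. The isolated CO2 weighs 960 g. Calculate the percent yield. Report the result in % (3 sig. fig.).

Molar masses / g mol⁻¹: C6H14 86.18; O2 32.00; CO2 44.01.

n(C6H14) = 524.0 / 86.18 = 6.080 mol
n(O2) = 2080 / 32.00 = 65.00 mol
n/ν for C6H14 = 6.080/2 = 3.040
n/ν for O2 = 65.00/19 = 3.421
Smallest n/ν is C6H14 → limiting reagent.
theoretical n(CO2) = (12/2) × 6.080 = 36.48 mol → 1605 g
% yield = 960 / 1605 × 100 = 59.81 %

59.8 %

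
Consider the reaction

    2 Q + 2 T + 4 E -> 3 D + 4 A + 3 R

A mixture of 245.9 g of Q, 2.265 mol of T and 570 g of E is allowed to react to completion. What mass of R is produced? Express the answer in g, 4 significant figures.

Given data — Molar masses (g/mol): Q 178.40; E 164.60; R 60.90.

125.9 g

n(Q) = 245.9 / 178.40 = 1.378 mol
n(T) = 2.265 mol
n(E) = 570.0 / 164.60 = 3.463 mol
n/ν for Q = 1.378/2 = 0.6890
n/ν for T = 2.265/2 = 1.133
n/ν for E = 3.463/4 = 0.8658
Smallest n/ν is Q → limiting reagent.
n(R) = (3/2) × 1.378 = 2.067 mol
mass = 2.067 × 60.90 = 125.9 g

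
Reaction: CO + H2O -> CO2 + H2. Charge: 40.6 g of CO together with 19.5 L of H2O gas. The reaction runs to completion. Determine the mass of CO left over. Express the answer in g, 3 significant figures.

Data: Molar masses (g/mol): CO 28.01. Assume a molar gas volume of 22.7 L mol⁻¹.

n(CO) = 40.60 / 28.01 = 1.449 mol
n(H2O) = 19.50 / 22.7 = 0.8590 mol
n/ν for CO = 1.449/1 = 1.449
n/ν for H2O = 0.8590/1 = 0.8590
Smallest n/ν is H2O → limiting reagent.
CO consumed = (1/1) × 0.8590 = 0.8590 mol
CO remaining = 1.449 − 0.8590 = 0.5900 mol
mass = 0.5900 × 28.01 = 16.53 g

16.5 g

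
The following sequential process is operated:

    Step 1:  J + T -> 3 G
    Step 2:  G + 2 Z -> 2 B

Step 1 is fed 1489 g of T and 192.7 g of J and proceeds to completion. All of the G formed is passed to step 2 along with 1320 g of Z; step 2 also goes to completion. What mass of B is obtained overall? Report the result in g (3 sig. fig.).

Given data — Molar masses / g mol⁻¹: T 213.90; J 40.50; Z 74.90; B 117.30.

2070 g

Step 1:
n(T) = 1489 / 213.90 = 6.961 mol
n(J) = 192.7 / 40.50 = 4.758 mol
n/ν → T: 6.961, J: 4.758; J is limiting.
n(G) produced = (3/1) × 4.758 = 14.27 mol
Step 2:
n(G) available = 14.27 mol
n(Z) = 1320 / 74.90 = 17.62 mol
n/ν → G: 14.27, Z: 8.810; Z is limiting.
n(B) = (2/2) × 17.62 = 17.62 mol
mass = 17.62 × 117.30 = 2067 g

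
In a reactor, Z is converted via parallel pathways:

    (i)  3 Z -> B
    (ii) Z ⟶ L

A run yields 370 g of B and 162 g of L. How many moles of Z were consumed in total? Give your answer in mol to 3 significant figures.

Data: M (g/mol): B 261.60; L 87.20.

6.10 mol

n(B) = 370 / 261.60 = 1.414 mol
n(L) = 162 / 87.20 = 1.858 mol
n(Z) via (i) = (3/1)×1.414 = 4.242 mol
n(Z) via (ii) = (1/1)×1.858 = 1.858 mol
total n(Z) = 4.242 + 1.858 = 6.100 mol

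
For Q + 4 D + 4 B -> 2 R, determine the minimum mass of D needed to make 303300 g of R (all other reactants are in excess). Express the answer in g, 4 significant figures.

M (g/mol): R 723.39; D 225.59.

n(R) = 303300 / 723.39 = 419.3 mol
n(D) = (4/2) × 419.3 = 838.6 mol
mass = 838.6 × 225.59 = 189200 g

189200 g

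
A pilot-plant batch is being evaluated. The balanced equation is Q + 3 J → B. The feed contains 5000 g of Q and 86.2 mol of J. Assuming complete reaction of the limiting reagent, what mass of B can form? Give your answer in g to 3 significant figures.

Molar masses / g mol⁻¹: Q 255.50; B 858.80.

16800 g

n(Q) = 5000 / 255.50 = 19.57 mol
n(J) = 86.20 mol
n/ν for Q = 19.57/1 = 19.57
n/ν for J = 86.20/3 = 28.73
Smallest n/ν is Q → limiting reagent.
n(B) = (1/1) × 19.57 = 19.57 mol
mass = 19.57 × 858.80 = 16810 g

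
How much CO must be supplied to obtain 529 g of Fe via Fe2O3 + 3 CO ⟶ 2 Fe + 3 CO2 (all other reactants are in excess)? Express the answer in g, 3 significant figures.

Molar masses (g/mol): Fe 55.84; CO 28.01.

n(Fe) = 529 / 55.84 = 9.473 mol
n(CO) = (3/2) × 9.473 = 14.21 mol
mass = 14.21 × 28.01 = 398.0 g

398 g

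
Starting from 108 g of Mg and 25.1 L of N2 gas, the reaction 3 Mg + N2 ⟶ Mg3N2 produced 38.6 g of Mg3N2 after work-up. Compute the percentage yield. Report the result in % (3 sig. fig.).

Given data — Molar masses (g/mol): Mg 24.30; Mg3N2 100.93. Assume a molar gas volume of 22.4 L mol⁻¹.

n(Mg) = 108.0 / 24.30 = 4.444 mol
n(N2) = 25.10 / 22.4 = 1.121 mol
n/ν for Mg = 4.444/3 = 1.481
n/ν for N2 = 1.121/1 = 1.121
Smallest n/ν is N2 → limiting reagent.
theoretical n(Mg3N2) = (1/1) × 1.121 = 1.121 mol → 113.1 g
% yield = 38.6 / 113.1 × 100 = 34.13 %

34.1 %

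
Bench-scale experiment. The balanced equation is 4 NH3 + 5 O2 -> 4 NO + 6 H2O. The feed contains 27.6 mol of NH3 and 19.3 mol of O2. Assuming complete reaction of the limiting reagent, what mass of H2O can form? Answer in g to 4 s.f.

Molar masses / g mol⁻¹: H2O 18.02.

417.3 g

n(NH3) = 27.60 mol
n(O2) = 19.30 mol
n/ν → NH3: 6.900, O2: 3.860; O2 is limiting.
n(H2O) = (6/5) × 19.30 = 23.16 mol
mass = 23.16 × 18.02 = 417.3 g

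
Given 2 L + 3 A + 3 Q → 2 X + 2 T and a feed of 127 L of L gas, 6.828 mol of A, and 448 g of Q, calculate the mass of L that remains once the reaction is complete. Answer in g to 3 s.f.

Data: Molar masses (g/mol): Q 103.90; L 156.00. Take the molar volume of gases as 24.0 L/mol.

377 g

n(L) = 127.0 / 24.0 = 5.292 mol
n(A) = 6.828 mol
n(Q) = 448.0 / 103.90 = 4.312 mol
n/ν → L: 2.646, A: 2.276, Q: 1.437; Q is limiting.
L consumed = (2/3) × 4.312 = 2.875 mol
L remaining = 5.292 − 2.875 = 2.417 mol
mass = 2.417 × 156.00 = 377.1 g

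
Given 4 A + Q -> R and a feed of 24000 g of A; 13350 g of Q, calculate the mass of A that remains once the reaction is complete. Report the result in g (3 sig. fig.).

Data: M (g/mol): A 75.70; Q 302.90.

n(A) = 24000 / 75.70 = 317.0 mol
n(Q) = 13350 / 302.90 = 44.07 mol
n/ν for A = 317.0/4 = 79.25
n/ν for Q = 44.07/1 = 44.07
Smallest n/ν is Q → limiting reagent.
A consumed = (4/1) × 44.07 = 176.3 mol
A remaining = 317.0 − 176.3 = 140.7 mol
mass = 140.7 × 75.70 = 10650 g

10700 g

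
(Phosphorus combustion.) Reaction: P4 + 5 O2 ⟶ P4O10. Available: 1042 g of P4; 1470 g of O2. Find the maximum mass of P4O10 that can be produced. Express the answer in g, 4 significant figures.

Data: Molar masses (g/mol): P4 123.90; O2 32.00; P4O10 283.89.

2388 g

n(P4) = 1042 / 123.90 = 8.410 mol
n(O2) = 1470 / 32.00 = 45.94 mol
n/ν for P4 = 8.410/1 = 8.410
n/ν for O2 = 45.94/5 = 9.188
Smallest n/ν is P4 → limiting reagent.
n(P4O10) = (1/1) × 8.410 = 8.410 mol
mass = 8.410 × 283.89 = 2388 g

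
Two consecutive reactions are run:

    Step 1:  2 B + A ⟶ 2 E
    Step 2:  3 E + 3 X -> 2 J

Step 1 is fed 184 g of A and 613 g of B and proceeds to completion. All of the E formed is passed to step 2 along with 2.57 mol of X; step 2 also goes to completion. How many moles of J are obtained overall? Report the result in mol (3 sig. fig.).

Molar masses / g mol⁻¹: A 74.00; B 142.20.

Step 1:
n(A) = 184.0 / 74.00 = 2.486 mol
n(B) = 613.0 / 142.20 = 4.311 mol
n/ν → A: 2.486, B: 2.156; B is limiting.
n(E) produced = (2/2) × 4.311 = 4.311 mol
Step 2:
n(E) available = 4.311 mol
n(X) = 2.570 mol
n/ν → E: 1.437, X: 0.8567; X is limiting.
n(J) = (2/3) × 2.570 = 1.713 mol

1.71 mol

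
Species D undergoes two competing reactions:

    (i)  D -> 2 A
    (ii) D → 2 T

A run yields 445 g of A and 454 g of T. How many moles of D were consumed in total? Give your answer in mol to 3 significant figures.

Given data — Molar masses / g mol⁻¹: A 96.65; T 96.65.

4.65 mol

n(A) = 445 / 96.65 = 4.604 mol
n(T) = 454 / 96.65 = 4.697 mol
n(D) via (i) = (1/2)×4.604 = 2.302 mol
n(D) via (ii) = (1/2)×4.697 = 2.349 mol
total n(D) = 2.302 + 2.349 = 4.651 mol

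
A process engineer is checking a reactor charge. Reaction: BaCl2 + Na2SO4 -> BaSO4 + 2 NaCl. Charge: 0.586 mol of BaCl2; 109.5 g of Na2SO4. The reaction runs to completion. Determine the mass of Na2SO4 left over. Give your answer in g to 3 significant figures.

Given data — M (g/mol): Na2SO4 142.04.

n(BaCl2) = 0.5860 mol
n(Na2SO4) = 109.5 / 142.04 = 0.7709 mol
n/ν for BaCl2 = 0.5860/1 = 0.5860
n/ν for Na2SO4 = 0.7709/1 = 0.7709
Smallest n/ν is BaCl2 → limiting reagent.
Na2SO4 consumed = (1/1) × 0.5860 = 0.5860 mol
Na2SO4 remaining = 0.7709 − 0.5860 = 0.1849 mol
mass = 0.1849 × 142.04 = 26.26 g

26.3 g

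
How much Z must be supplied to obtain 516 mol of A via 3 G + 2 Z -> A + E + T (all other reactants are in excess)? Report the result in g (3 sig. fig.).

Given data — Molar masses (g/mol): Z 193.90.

n(A) = 516.0 mol
n(Z) = (2/1) × 516.0 = 1032 mol
mass = 1032 × 193.90 = 200100 g

200000 g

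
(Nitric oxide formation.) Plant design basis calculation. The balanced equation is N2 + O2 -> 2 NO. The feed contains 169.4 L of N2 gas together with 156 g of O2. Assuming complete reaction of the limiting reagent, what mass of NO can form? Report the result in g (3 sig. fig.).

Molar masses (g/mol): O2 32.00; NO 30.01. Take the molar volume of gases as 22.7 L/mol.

n(N2) = 169.4 / 22.7 = 7.463 mol
n(O2) = 156.0 / 32.00 = 4.875 mol
n/ν → N2: 7.463, O2: 4.875; O2 is limiting.
n(NO) = (2/1) × 4.875 = 9.750 mol
mass = 9.750 × 30.01 = 292.6 g

293 g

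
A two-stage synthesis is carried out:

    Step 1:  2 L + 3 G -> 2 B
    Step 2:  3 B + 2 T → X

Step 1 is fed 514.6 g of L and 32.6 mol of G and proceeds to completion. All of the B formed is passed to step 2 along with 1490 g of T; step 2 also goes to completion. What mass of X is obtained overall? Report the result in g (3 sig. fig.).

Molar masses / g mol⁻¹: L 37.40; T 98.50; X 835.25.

Step 1:
n(L) = 514.6 / 37.40 = 13.76 mol
n(G) = 32.60 mol
n/ν → L: 6.880, G: 10.87; L is limiting.
n(B) produced = (2/2) × 13.76 = 13.76 mol
Step 2:
n(B) available = 13.76 mol
n(T) = 1490 / 98.50 = 15.13 mol
n/ν → B: 4.587, T: 7.565; B is limiting.
n(X) = (1/3) × 13.76 = 4.587 mol
mass = 4.587 × 835.25 = 3831 g

3830 g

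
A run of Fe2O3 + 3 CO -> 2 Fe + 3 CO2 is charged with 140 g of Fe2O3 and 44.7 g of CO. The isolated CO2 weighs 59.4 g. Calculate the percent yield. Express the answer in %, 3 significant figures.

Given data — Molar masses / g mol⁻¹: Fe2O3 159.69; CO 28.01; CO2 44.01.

n(Fe2O3) = 140.0 / 159.69 = 0.8767 mol
n(CO) = 44.70 / 28.01 = 1.596 mol
n/ν for Fe2O3 = 0.8767/1 = 0.8767
n/ν for CO = 1.596/3 = 0.5320
Smallest n/ν is CO → limiting reagent.
theoretical n(CO2) = (3/3) × 1.596 = 1.596 mol → 70.24 g
% yield = 59.4 / 70.24 × 100 = 84.57 %

84.6 %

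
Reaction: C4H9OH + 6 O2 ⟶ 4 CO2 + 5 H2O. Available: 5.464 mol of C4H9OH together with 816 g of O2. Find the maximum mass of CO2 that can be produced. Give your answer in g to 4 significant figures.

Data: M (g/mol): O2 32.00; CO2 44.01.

748.2 g

n(C4H9OH) = 5.464 mol
n(O2) = 816.0 / 32.00 = 25.50 mol
n/ν for C4H9OH = 5.464/1 = 5.464
n/ν for O2 = 25.50/6 = 4.250
Smallest n/ν is O2 → limiting reagent.
n(CO2) = (4/6) × 25.50 = 17.00 mol
mass = 17.00 × 44.01 = 748.2 g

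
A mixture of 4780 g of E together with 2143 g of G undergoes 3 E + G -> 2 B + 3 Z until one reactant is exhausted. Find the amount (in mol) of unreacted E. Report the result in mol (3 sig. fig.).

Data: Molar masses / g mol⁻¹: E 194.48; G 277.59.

1.42 mol

n(E) = 4780 / 194.48 = 24.58 mol
n(G) = 2143 / 277.59 = 7.720 mol
n/ν → E: 8.193, G: 7.720; G is limiting.
E consumed = (3/1) × 7.720 = 23.16 mol
E remaining = 24.58 − 23.16 = 1.420 mol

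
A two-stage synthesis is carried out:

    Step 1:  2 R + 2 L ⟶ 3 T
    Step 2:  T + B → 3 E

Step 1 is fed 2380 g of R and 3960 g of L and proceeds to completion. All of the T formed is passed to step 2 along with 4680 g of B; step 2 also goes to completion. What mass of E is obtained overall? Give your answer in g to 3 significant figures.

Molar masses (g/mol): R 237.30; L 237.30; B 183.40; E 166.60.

Step 1:
n(R) = 2380 / 237.30 = 10.03 mol
n(L) = 3960 / 237.30 = 16.69 mol
n/ν → R: 5.015, L: 8.345; R is limiting.
n(T) produced = (3/2) × 10.03 = 15.05 mol
Step 2:
n(T) available = 15.05 mol
n(B) = 4680 / 183.40 = 25.52 mol
n/ν → T: 15.05, B: 25.52; T is limiting.
n(E) = (3/1) × 15.05 = 45.15 mol
mass = 45.15 × 166.60 = 7522 g

7520 g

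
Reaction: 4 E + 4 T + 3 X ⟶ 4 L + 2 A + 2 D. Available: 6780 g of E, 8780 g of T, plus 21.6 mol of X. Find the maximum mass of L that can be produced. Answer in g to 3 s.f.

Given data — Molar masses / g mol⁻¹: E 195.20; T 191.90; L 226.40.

6520 g

n(E) = 6780 / 195.20 = 34.73 mol
n(T) = 8780 / 191.90 = 45.75 mol
n(X) = 21.60 mol
n/ν → E: 8.683, T: 11.44, X: 7.200; X is limiting.
n(L) = (4/3) × 21.60 = 28.80 mol
mass = 28.80 × 226.40 = 6520 g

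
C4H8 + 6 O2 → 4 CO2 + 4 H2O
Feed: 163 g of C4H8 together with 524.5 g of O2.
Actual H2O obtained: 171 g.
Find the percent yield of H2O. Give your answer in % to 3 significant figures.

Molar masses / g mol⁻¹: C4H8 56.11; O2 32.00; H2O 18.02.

n(C4H8) = 163.0 / 56.11 = 2.905 mol
n(O2) = 524.5 / 32.00 = 16.39 mol
n/ν → C4H8: 2.905, O2: 2.732; O2 is limiting.
theoretical n(H2O) = (4/6) × 16.39 = 10.93 mol → 197.0 g
% yield = 171 / 197.0 × 100 = 86.80 %

86.8 %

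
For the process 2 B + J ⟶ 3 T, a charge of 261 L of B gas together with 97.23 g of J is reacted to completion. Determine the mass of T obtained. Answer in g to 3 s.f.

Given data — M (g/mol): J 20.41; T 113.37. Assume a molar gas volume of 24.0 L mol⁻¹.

n(B) = 261.0 / 24.0 = 10.88 mol
n(J) = 97.23 / 20.41 = 4.764 mol
n/ν for B = 10.88/2 = 5.440
n/ν for J = 4.764/1 = 4.764
Smallest n/ν is J → limiting reagent.
n(T) = (3/1) × 4.764 = 14.29 mol
mass = 14.29 × 113.37 = 1620 g

1620 g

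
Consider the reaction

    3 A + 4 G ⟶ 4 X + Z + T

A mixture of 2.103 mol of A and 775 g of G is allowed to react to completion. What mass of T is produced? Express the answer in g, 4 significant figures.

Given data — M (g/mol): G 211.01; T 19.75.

13.84 g

n(A) = 2.103 mol
n(G) = 775.0 / 211.01 = 3.673 mol
n/ν for A = 2.103/3 = 0.7010
n/ν for G = 3.673/4 = 0.9183
Smallest n/ν is A → limiting reagent.
n(T) = (1/3) × 2.103 = 0.7010 mol
mass = 0.7010 × 19.75 = 13.84 g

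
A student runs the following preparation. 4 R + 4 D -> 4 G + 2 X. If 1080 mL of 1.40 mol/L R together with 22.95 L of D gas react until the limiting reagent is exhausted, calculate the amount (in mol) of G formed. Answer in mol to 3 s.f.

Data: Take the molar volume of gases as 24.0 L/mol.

n(R) = 1.40 × 1080/1000 = 1.512 mol
n(D) = 22.95 / 24.0 = 0.9563 mol
n/ν → R: 0.3780, D: 0.2391; D is limiting.
n(G) = (4/4) × 0.9563 = 0.9563 mol

0.956 mol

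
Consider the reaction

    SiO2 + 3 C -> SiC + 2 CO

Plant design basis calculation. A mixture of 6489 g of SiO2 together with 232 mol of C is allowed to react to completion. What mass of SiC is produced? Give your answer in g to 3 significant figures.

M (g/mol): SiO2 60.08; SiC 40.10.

n(SiO2) = 6489 / 60.08 = 108.0 mol
n(C) = 232.0 mol
n/ν for SiO2 = 108.0/1 = 108.0
n/ν for C = 232.0/3 = 77.33
Smallest n/ν is C → limiting reagent.
n(SiC) = (1/3) × 232.0 = 77.33 mol
mass = 77.33 × 40.10 = 3101 g

3100 g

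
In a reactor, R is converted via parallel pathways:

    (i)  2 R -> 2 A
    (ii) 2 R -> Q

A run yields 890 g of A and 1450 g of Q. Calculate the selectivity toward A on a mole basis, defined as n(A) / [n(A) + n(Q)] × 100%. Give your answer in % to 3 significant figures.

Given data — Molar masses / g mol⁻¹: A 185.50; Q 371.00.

n(A) = 890 / 185.50 = 4.798 mol
n(Q) = 1450 / 371.00 = 3.908 mol
selectivity = 4.798/(4.798+3.908) × 100 = 55.11 %

55.1 %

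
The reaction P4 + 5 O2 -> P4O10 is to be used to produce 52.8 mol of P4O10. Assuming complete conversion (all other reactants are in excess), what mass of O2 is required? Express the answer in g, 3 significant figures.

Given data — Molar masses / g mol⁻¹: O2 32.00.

8450 g

n(P4O10) = 52.80 mol
n(O2) = (5/1) × 52.80 = 264.0 mol
mass = 264.0 × 32.00 = 8448 g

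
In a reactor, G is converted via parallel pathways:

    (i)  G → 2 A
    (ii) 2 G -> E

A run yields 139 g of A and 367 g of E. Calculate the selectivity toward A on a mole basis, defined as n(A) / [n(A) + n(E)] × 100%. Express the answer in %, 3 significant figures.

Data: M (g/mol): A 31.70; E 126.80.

60.2 %

n(A) = 139 / 31.70 = 4.385 mol
n(E) = 367 / 126.80 = 2.894 mol
selectivity = 4.385/(4.385+2.894) × 100 = 60.24 %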